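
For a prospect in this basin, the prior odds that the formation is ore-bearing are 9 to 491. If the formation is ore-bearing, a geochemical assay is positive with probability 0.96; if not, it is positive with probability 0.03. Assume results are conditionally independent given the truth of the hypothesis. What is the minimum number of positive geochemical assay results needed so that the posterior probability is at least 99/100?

Prior odds = 9/491.
Likelihood ratio of a positive = 0.96/0.03 = 32.
Target posterior odds = 0.99/0.01 = 99.
Require 32ⁿ ≥ 99 ÷ (9/491) = 5401.
32² = 1024 falls short of 5401 but 32³ = 32768 reaches it, so n = 3.

3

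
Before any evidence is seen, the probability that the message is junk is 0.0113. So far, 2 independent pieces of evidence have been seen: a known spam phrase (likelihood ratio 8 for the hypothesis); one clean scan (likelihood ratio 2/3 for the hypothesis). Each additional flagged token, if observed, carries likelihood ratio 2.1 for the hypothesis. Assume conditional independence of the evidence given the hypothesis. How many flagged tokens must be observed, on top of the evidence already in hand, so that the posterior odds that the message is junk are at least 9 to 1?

Prior odds = 0.0113/0.9887 = 113/9887.
Combined Bayes factor of the evidence already in hand = 8 × (2/3) = 16/3.
Odds after that evidence = (113/9887) × 16/3 = 1808/29661.
Target odds = 9.
Need 2.1ⁿ ≥ 9 ÷ (1808/29661) = 266949/1808.
2.1⁶ = 85766121/1000000 falls short of 266949/1808 but 2.1⁷ ≈180.109 reaches it, so n = 7.

7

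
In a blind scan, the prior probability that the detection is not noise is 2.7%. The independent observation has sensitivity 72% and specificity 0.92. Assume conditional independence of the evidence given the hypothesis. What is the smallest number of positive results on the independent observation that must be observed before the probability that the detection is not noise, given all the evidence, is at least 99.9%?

5

Prior odds = 0.027/0.973 = 27/973.
False-positive rate = 1 − 0.92 = 0.08; likelihood ratio of a positive = 0.72/0.08 = 9.
Target posterior odds = 0.999/0.001 = 999.
Require 9ⁿ ≥ 999 ÷ (27/973) = 36001.
9⁴ = 6561 falls short of 36001 but 9⁵ = 59049 reaches it, so n = 5.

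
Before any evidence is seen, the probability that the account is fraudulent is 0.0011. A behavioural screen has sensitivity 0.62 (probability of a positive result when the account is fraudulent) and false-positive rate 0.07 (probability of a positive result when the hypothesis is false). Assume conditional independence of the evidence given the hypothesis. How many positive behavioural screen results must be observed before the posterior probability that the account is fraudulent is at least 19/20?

5

Prior odds: 0.0011 ÷ 0.9989 = 11/9989.
Likelihood ratio of a positive result = 0.62/0.07 = 62/7.
Target odds: 0.95 ÷ 0.05 = 19.
Require (62/7)ⁿ ≥ 19 ÷ (11/9989) = 189791/11.
(62/7)⁴ = 14776336/2401 falls short of 189791/11 but (62/7)⁵ = 916132832/16807 reaches it, so n = 5.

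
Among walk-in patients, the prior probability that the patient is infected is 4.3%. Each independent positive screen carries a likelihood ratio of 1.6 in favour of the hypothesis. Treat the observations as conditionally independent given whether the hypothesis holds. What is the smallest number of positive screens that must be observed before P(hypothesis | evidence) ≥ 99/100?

Prior odds = 0.043/0.957 = 43/957.
Likelihood ratio per positive screen = 1.6.
Target odds: 0.99 ÷ 0.01 = 99.
Need (43/957) × 1.6ⁿ ≥ 99, i.e. 1.6ⁿ ≥ 94743/43.
1.6¹⁶ ≈1844.67 falls short of 94743/43 but 1.6¹⁷ ≈2951.48 reaches it, so n = 17.

17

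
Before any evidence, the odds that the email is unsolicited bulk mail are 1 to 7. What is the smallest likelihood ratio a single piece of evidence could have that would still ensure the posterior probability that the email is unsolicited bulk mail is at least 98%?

343

Prior odds = 1/7.
Target odds = 0.98/0.02 = 49.
Required Bayes factor = 49 ÷ (1/7) = 343.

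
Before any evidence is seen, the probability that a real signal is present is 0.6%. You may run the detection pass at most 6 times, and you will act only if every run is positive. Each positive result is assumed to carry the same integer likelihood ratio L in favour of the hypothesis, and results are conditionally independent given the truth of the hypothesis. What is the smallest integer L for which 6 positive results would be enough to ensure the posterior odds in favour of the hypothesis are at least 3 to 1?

3

Prior odds = 0.006/0.994 = 3/497.
Target odds = 3.
Need L⁶ ≥ 3 ÷ (3/497) = 497.
2⁶ = 64 < 497 ≤ 729 = 3⁶, so L = 3.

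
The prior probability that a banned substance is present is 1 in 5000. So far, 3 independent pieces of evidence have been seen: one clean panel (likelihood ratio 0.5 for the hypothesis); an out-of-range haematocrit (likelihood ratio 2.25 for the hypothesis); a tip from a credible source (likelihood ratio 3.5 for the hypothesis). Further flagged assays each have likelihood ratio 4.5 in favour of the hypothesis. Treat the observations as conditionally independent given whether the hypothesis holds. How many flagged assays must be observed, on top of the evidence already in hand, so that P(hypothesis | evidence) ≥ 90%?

7

Prior odds = 0.0002/0.9998 = 1/4999.
Combined Bayes factor of the evidence already in hand = 0.5 × 2.25 × 3.5 = 3.9375.
Odds after that evidence = (1/4999) × 3.9375 = 63/79984.
Target odds = 0.9/0.1 = 9.
Need 4.5ⁿ ≥ 9 ÷ (63/79984) = 79984/7.
4.5⁶ = 8303.765625 falls short of 79984/7 but 4.5⁷ = 4782969/128 reaches it, so n = 7.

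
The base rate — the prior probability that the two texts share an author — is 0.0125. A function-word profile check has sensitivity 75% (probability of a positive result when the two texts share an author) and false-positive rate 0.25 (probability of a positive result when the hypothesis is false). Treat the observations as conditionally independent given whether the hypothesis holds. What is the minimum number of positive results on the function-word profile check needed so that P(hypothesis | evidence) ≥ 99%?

9

Prior odds = 0.0125/0.9875 = 1/79.
Likelihood ratio of a positive result = 0.75/0.25 = 3.
Target odds: 0.99 ÷ 0.01 = 99.
Require 3ⁿ ≥ 99 ÷ (1/79) = 7821.
3⁸ = 6561 falls short of 7821 but 3⁹ = 19683 reaches it, so n = 9.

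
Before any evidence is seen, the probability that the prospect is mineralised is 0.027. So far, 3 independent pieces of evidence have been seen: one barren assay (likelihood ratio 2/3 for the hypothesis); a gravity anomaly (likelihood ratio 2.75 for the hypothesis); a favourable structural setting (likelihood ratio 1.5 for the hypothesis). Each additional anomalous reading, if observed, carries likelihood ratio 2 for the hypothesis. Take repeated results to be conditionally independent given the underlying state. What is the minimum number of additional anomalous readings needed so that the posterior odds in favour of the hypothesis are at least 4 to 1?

Prior odds = 0.027/0.973 = 27/973.
Combined Bayes factor of the evidence already in hand = (2/3) × 2.75 × 1.5 = 2.75.
Odds after that evidence = (27/973) × 2.75 = 297/3892.
Target odds = 4.
Need 2ⁿ ≥ 4 ÷ (297/3892) = 15568/297.
2⁵ = 32 falls short of 15568/297 but 2⁶ = 64 reaches it, so n = 6.

6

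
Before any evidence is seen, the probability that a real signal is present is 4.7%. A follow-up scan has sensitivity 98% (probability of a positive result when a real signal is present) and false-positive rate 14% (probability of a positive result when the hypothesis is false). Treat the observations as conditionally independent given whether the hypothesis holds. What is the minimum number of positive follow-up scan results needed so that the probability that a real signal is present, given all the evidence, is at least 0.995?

Prior odds = 0.047/0.953 = 47/953.
Likelihood ratio of a positive result = 0.98/0.14 = 7.
Target odds: 0.995 ÷ 0.005 = 199.
Need (47/953) × 7ⁿ ≥ 199, i.e. 7ⁿ ≥ 189647/47.
7⁴ = 2401 falls short of 189647/47 but 7⁵ = 16807 reaches it, so n = 5.

5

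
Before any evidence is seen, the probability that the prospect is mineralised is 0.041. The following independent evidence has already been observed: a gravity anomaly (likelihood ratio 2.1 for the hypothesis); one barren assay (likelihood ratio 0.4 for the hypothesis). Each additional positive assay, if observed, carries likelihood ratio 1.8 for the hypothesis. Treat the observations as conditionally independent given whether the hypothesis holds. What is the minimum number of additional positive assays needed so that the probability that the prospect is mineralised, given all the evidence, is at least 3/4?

8

Prior odds = 0.041/0.959 = 41/959.
Combined Bayes factor of the evidence already in hand = 2.1 × 0.4 = 0.84.
Odds after that evidence = (41/959) × 0.84 = 123/3425.
Target odds = 0.75/0.25 = 3.
Need 1.8ⁿ ≥ 3 ÷ (123/3425) = 3425/41.
1.8⁷ = 4782969/78125 falls short of 3425/41 but 1.8⁸ = 43046721/390625 reaches it, so n = 8.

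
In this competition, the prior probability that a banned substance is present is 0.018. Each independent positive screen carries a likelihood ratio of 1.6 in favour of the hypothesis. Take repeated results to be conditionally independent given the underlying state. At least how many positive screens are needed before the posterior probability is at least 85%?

13

Prior odds: 0.018 ÷ 0.982 = 9/491.
Likelihood ratio per positive screen = 1.6.
Target odds: 0.85 ÷ 0.15 = 17/3.
Need (9/491) × 1.6ⁿ ≥ 17/3, i.e. 1.6ⁿ ≥ 8347/27.
1.6¹² ≈281.475 falls short of 8347/27 but 1.6¹³ ≈450.36 reaches it, so n = 13.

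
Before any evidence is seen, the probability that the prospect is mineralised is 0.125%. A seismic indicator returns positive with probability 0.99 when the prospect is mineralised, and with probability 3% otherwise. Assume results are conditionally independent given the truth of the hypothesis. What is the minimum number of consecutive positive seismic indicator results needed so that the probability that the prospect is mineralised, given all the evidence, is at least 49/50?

Prior odds: 0.00125 ÷ 0.99875 = 1/799.
Likelihood ratio of a positive result = 0.99/0.03 = 33.
Target odds: 0.98 ÷ 0.02 = 49.
Need (1/799) × 33ⁿ ≥ 49, i.e. 33ⁿ ≥ 39151.
33³ = 35937 falls short of 39151 but 33⁴ = 1185921 reaches it, so n = 4.

4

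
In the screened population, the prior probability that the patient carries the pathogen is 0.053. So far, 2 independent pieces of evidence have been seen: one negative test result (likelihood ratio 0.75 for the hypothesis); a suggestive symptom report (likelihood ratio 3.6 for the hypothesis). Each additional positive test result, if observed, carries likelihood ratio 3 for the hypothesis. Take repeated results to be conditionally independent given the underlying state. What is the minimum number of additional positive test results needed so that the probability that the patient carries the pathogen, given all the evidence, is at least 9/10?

4

Prior odds = 0.053/0.947 = 53/947.
Combined Bayes factor of the evidence already in hand = 0.75 × 3.6 = 2.7.
Odds after that evidence = (53/947) × 2.7 = 1431/9470.
Target odds = 0.9/0.1 = 9.
Need 3ⁿ ≥ 9 ÷ (1431/9470) = 9470/159.
3³ = 27 falls short of 9470/159 but 3⁴ = 81 reaches it, so n = 4.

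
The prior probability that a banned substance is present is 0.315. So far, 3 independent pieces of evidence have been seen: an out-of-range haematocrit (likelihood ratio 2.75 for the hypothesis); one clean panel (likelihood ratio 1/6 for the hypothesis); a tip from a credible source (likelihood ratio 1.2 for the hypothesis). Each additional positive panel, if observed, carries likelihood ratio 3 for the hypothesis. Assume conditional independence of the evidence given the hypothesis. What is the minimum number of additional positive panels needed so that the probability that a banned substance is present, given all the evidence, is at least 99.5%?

7

Prior odds = 0.315/0.685 = 63/137.
Combined Bayes factor of the evidence already in hand = 2.75 × (1/6) × 1.2 = 0.55.
Odds after that evidence = (63/137) × 0.55 = 693/2740.
Target odds = 0.995/0.005 = 199.
Need 3ⁿ ≥ 199 ÷ (693/2740) = 545260/693.
3⁶ = 729 falls short of 545260/693 but 3⁷ = 2187 reaches it, so n = 7.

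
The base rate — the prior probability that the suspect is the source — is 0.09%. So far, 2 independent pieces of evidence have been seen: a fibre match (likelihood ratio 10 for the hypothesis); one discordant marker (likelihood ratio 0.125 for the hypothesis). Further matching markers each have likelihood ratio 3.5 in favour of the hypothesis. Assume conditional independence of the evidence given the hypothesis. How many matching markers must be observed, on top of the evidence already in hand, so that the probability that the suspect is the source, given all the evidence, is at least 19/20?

8

Prior odds = 0.0009/0.9991 = 9/9991.
Combined Bayes factor of the evidence already in hand = 10 × 0.125 = 1.25.
Odds after that evidence = (9/9991) × 1.25 = 45/39964.
Target odds = 0.95/0.05 = 19.
Need 3.5ⁿ ≥ 19 ÷ (45/39964) = 759316/45.
3.5⁷ = 823543/128 falls short of 759316/45 but 3.5⁸ = 5764801/256 reaches it, so n = 8.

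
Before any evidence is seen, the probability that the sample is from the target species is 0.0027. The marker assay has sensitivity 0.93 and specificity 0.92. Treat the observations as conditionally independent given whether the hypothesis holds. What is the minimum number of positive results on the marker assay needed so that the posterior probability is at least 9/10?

4

Prior odds: 0.0027 ÷ 0.9973 = 27/9973.
False-positive rate = 1 − 0.92 = 0.08; likelihood ratio of a positive = 0.93/0.08 = 11.625.
Target odds: 0.9 ÷ 0.1 = 9.
Need (27/9973) × 11.625ⁿ ≥ 9, i.e. 11.625ⁿ ≥ 9973/3.
11.625³ = 804357/512 falls short of 9973/3 but 11.625⁴ = 74805201/4096 reaches it, so n = 4.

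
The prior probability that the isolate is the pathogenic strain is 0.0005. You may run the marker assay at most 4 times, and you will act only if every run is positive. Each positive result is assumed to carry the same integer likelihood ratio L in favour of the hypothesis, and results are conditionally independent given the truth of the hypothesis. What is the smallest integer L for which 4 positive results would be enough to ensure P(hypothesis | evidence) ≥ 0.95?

Prior odds = 0.0005/0.9995 = 1/1999.
Target odds = 0.95/0.05 = 19.
Need L⁴ ≥ 19 ÷ (1/1999) = 37981.
13⁴ = 28561 < 37981 ≤ 38416 = 14⁴, so L = 14.

14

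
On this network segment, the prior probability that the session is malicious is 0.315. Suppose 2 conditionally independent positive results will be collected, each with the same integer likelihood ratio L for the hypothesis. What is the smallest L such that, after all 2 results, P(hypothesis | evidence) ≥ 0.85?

4

Prior odds = 0.315/0.685 = 63/137.
Target odds = 0.85/0.15 = 17/3.
Need L² ≥ 17/3 ÷ (63/137) = 2329/189.
3² = 9 < 2329/189 ≤ 16 = 4², so L = 4.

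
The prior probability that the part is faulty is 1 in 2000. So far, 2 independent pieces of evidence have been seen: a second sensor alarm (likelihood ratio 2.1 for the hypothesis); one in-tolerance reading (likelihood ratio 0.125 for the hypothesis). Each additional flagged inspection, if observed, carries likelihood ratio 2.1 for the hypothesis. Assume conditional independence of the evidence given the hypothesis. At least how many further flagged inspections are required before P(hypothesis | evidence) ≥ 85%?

Prior odds = 0.0005/0.9995 = 1/1999.
Combined Bayes factor of the evidence already in hand = 2.1 × 0.125 = 0.2625.
Odds after that evidence = (1/1999) × 0.2625 = 21/159920.
Target odds = 0.85/0.15 = 17/3.
Need 2.1ⁿ ≥ 17/3 ÷ (21/159920) = 2718640/63.
2.1¹⁴ ≈32439.2 falls short of 2718640/63 but 2.1¹⁵ ≈68122.3 reaches it, so n = 15.

15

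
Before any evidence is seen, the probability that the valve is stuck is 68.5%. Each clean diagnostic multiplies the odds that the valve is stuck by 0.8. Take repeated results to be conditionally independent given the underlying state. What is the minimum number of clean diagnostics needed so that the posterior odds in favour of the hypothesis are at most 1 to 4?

10

Prior odds: 0.685 ÷ 0.315 = 137/63.
Likelihood ratio per clean diagnostic = 0.8.
Target odds = 0.25.
Need (137/63) × 0.8ⁿ ≤ 0.25, i.e. 0.8ⁿ ≤ 63/548.
0.8⁹ = 262144/1953125 is still above 63/548 but 0.8¹⁰ = 1048576/9765625 is at or below it, so n = 10.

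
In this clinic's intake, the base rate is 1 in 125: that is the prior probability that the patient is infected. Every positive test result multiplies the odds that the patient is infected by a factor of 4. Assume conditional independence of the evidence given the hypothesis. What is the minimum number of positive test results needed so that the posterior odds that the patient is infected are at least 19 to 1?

6

Prior odds = 0.008/0.992 = 1/124.
Likelihood ratio per positive test result = 4.
Target odds = 19.
Require 4ⁿ ≥ 19 ÷ (1/124) = 2356.
4⁵ = 1024 falls short of 2356 but 4⁶ = 4096 reaches it, so n = 6.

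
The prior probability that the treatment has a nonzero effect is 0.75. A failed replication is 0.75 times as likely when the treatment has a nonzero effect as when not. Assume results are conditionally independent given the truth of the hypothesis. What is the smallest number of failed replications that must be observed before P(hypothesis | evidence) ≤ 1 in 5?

Prior odds = 0.75/0.25 = 3.
Likelihood ratio per failed replication = 0.75.
Target odds: 0.2 ÷ 0.8 = 0.25.
Need 3 × 0.75ⁿ ≤ 0.25, i.e. 0.75ⁿ ≤ 1/12.
0.75⁸ = 6561/65536 is still above 1/12 but 0.75⁹ = 19683/262144 is at or below it, so n = 9.

9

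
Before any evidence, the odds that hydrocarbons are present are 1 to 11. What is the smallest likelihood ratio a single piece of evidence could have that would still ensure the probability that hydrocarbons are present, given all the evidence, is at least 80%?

44

Prior odds = 1/11.
Target odds = 0.8/0.2 = 4.
Required Bayes factor = 4 ÷ (1/11) = 44.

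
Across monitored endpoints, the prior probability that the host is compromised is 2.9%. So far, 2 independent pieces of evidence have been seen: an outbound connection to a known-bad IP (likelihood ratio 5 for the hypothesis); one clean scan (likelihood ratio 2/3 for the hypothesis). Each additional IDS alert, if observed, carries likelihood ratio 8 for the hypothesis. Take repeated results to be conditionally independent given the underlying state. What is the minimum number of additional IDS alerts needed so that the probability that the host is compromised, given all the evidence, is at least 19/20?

3

Prior odds = 0.029/0.971 = 29/971.
Combined Bayes factor of the evidence already in hand = 5 × (2/3) = 10/3.
Odds after that evidence = (29/971) × 10/3 = 290/2913.
Target odds = 0.95/0.05 = 19.
Need 8ⁿ ≥ 19 ÷ (290/2913) = 55347/290.
8² = 64 falls short of 55347/290 but 8³ = 512 reaches it, so n = 3.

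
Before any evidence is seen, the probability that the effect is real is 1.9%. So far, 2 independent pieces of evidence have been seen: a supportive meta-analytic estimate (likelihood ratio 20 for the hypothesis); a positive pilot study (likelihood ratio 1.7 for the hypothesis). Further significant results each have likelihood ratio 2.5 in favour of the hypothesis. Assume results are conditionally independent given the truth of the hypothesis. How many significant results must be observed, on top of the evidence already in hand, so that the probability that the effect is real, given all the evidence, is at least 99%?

6

Prior odds = 0.019/0.981 = 19/981.
Combined Bayes factor of the evidence already in hand = 20 × 1.7 = 34.
Odds after that evidence = (19/981) × 34 = 646/981.
Target odds = 0.99/0.01 = 99.
Need 2.5ⁿ ≥ 99 ÷ (646/981) = 97119/646.
2.5⁵ = 97.65625 falls short of 97119/646 but 2.5⁶ = 244.140625 reaches it, so n = 6.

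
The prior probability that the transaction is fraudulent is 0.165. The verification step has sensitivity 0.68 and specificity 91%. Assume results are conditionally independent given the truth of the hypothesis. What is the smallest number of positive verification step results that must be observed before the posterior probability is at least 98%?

Prior odds = 0.165/0.835 = 33/167.
False-positive rate = 1 − 0.91 = 0.09; likelihood ratio of a positive = 0.68/0.09 = 68/9.
Target posterior odds = 0.98/0.02 = 49.
Require (68/9)ⁿ ≥ 49 ÷ (33/167) = 8183/33.
(68/9)² = 4624/81 falls short of 8183/33 but (68/9)³ = 314432/729 reaches it, so n = 3.

3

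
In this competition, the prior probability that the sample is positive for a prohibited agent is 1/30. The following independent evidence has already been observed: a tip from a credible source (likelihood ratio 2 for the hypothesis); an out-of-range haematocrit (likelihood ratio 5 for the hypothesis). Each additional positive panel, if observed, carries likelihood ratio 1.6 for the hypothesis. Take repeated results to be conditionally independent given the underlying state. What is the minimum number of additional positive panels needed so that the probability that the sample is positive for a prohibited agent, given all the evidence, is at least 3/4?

Prior odds = (1/30)/(29/30) = 1/29.
Combined Bayes factor of the evidence already in hand = 2 × 5 = 10.
Odds after that evidence = (1/29) × 10 = 10/29.
Target odds = 0.75/0.25 = 3.
Need 1.6ⁿ ≥ 3 ÷ (10/29) = 8.7.
1.6⁴ = 6.5536 falls short of 8.7 but 1.6⁵ = 10.48576 reaches it, so n = 5.

5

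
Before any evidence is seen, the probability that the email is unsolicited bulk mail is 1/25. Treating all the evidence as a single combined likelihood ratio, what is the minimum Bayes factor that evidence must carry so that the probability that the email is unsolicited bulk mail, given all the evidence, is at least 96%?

576

Prior odds = 0.04/0.96 = 1/24.
Target odds = 0.96/0.04 = 24.
Required Bayes factor = 24 ÷ (1/24) = 576.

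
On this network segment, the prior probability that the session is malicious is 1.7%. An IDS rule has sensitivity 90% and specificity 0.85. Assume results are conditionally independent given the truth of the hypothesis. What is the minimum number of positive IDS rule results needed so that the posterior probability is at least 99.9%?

Prior odds = 0.017/0.983 = 17/983.
False-positive rate = 1 − 0.85 = 0.15; likelihood ratio of a positive = 0.9/0.15 = 6.
Target odds: 0.999 ÷ 0.001 = 999.
Need (17/983) × 6ⁿ ≥ 999, i.e. 6ⁿ ≥ 982017/17.
6⁶ = 46656 falls short of 982017/17 but 6⁷ = 279936 reaches it, so n = 7.

7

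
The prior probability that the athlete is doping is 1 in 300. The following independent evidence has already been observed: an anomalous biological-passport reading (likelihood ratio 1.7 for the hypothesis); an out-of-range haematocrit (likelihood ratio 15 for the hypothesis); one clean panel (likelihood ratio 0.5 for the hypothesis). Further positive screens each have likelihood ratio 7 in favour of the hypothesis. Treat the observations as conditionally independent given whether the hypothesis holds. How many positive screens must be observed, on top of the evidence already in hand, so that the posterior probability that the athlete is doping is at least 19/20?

Prior odds = (1/300)/(299/300) = 1/299.
Combined Bayes factor of the evidence already in hand = 1.7 × 15 × 0.5 = 12.75.
Odds after that evidence = (1/299) × 12.75 = 51/1196.
Target odds = 0.95/0.05 = 19.
Need 7ⁿ ≥ 19 ÷ (51/1196) = 22724/51.
7³ = 343 falls short of 22724/51 but 7⁴ = 2401 reaches it, so n = 4.

4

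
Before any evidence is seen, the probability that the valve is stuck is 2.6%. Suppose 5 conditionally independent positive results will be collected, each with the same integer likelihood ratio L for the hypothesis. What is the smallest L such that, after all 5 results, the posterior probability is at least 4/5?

3

Prior odds = 0.026/0.974 = 13/487.
Target odds = 0.8/0.2 = 4.
Need L⁵ ≥ 4 ÷ (13/487) = 1948/13.
2⁵ = 32 < 1948/13 ≤ 243 = 3⁵, so L = 3.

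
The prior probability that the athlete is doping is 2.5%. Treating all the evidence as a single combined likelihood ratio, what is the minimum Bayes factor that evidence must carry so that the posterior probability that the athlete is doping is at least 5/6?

195

Prior odds = 0.025/0.975 = 1/39.
Target odds = (5/6)/(1/6) = 5.
Required Bayes factor = 5 ÷ (1/39) = 195.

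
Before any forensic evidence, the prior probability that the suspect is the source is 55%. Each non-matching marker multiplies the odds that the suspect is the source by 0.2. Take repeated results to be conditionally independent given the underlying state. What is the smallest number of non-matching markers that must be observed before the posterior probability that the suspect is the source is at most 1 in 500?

Prior odds = 0.55/0.45 = 11/9.
Likelihood ratio per non-matching marker = 0.2.
Target posterior odds = 0.002/0.998 = 1/499.
Need (11/9) × 0.2ⁿ ≤ 1/499, i.e. 0.2ⁿ ≤ 9/5489.
0.2³ = 0.008 is still above 9/5489 but 0.2⁴ = 0.0016 is at or below it, so n = 4.

4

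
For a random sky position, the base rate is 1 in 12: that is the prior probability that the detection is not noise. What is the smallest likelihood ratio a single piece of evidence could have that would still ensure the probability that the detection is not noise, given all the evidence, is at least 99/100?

Prior odds = (1/12)/(11/12) = 1/11.
Target odds = 0.99/0.01 = 99.
Required Bayes factor = 99 ÷ (1/11) = 1089.

1089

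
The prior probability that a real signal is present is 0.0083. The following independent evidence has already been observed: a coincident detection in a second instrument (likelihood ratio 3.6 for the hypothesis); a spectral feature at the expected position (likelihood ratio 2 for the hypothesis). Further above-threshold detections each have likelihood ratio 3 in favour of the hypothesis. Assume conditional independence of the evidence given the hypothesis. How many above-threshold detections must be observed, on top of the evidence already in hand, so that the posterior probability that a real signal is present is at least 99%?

7

Prior odds = 0.0083/0.9917 = 83/9917.
Combined Bayes factor of the evidence already in hand = 3.6 × 2 = 7.2.
Odds after that evidence = (83/9917) × 7.2 = 2988/49585.
Target odds = 0.99/0.01 = 99.
Need 3ⁿ ≥ 99 ÷ (2988/49585) = 545435/332.
3⁶ = 729 falls short of 545435/332 but 3⁷ = 2187 reaches it, so n = 7.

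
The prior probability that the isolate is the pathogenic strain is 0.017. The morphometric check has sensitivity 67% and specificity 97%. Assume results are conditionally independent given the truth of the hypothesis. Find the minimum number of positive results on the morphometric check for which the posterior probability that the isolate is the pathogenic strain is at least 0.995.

Prior odds = 0.017/0.983 = 17/983.
False-positive rate = 1 − 0.97 = 0.03; likelihood ratio of a positive = 0.67/0.03 = 67/3.
Target odds: 0.995 ÷ 0.005 = 199.
Require (67/3)ⁿ ≥ 199 ÷ (17/983) = 195617/17.
(67/3)³ = 300763/27 falls short of 195617/17 but (67/3)⁴ = 20151121/81 reaches it, so n = 4.

4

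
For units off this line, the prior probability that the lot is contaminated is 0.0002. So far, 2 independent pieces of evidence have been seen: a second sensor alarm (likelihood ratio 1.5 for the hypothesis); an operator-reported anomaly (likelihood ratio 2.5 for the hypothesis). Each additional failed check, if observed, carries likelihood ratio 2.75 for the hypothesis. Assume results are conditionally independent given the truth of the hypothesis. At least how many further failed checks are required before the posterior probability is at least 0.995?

Prior odds = 0.0002/0.9998 = 1/4999.
Combined Bayes factor of the evidence already in hand = 1.5 × 2.5 = 3.75.
Odds after that evidence = (1/4999) × 3.75 = 15/19996.
Target odds = 0.995/0.005 = 199.
Need 2.75ⁿ ≥ 199 ÷ (15/19996) = 3979204/15.
2.75¹² ≈187065 falls short of 3979204/15 but 2.75¹³ ≈514428 reaches it, so n = 13.

13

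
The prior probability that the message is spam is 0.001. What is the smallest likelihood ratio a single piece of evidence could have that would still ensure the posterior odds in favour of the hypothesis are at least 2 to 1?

Prior odds = 0.001/0.999 = 1/999.
Target odds = 2.
Required Bayes factor = 2 ÷ (1/999) = 1998.

1998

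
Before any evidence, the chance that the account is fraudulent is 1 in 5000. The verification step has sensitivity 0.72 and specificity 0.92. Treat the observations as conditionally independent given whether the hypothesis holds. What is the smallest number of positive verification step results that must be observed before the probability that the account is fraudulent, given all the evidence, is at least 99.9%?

Prior odds = 0.0002/0.9998 = 1/4999.
False-positive rate = 1 − 0.92 = 0.08; likelihood ratio of a positive = 0.72/0.08 = 9.
Target posterior odds = 0.999/0.001 = 999.
Need (1/4999) × 9ⁿ ≥ 999, i.e. 9ⁿ ≥ 4994001.
9⁷ = 4782969 falls short of 4994001 but 9⁸ = 43046721 reaches it, so n = 8.

8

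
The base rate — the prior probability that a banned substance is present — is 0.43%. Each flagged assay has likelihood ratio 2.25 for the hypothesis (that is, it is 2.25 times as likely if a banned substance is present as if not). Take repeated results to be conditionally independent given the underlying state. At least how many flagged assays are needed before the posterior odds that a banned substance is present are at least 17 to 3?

Prior odds: 0.0043 ÷ 0.9957 = 43/9957.
Likelihood ratio per flagged assay = 2.25.
Target odds = 17/3.
Require 2.25ⁿ ≥ 17/3 ÷ (43/9957) = 56423/43.
2.25⁸ = 43046721/65536 falls short of 56423/43 but 2.25⁹ = 387420489/262144 reaches it, so n = 9.

9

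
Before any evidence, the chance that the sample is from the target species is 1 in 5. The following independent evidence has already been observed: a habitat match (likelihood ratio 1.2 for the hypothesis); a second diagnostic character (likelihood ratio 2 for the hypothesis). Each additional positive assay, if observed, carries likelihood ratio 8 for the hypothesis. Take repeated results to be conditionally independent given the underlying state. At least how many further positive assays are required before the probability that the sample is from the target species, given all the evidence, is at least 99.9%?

Prior odds = 0.2/0.8 = 0.25.
Combined Bayes factor of the evidence already in hand = 1.2 × 2 = 2.4.
Odds after that evidence = 0.25 × 2.4 = 0.6.
Target odds = 0.999/0.001 = 999.
Need 8ⁿ ≥ 999 ÷ 0.6 = 1665.
8³ = 512 falls short of 1665 but 8⁴ = 4096 reaches it, so n = 4.

4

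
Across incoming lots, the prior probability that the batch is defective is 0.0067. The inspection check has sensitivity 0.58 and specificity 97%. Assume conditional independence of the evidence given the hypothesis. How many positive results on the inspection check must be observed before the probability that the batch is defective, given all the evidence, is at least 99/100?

4

Prior odds = 0.0067/0.9933 = 67/9933.
False-positive rate = 1 − 0.97 = 0.03; likelihood ratio of a positive = 0.58/0.03 = 58/3.
Target odds: 0.99 ÷ 0.01 = 99.
Require (58/3)ⁿ ≥ 99 ÷ (67/9933) = 983367/67.
(58/3)³ = 195112/27 falls short of 983367/67 but (58/3)⁴ = 11316496/81 reaches it, so n = 4.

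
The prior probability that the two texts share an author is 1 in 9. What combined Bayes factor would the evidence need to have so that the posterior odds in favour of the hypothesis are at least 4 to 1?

Prior odds = (1/9)/(8/9) = 0.125.
Target odds = 4.
Required Bayes factor = 4 ÷ 0.125 = 32.

32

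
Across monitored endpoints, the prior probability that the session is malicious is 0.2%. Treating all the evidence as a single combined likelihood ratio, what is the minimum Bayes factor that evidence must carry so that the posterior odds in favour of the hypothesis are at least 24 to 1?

Prior odds = 0.002/0.998 = 1/499.
Target odds = 24.
Required Bayes factor = 24 ÷ (1/499) = 11976.

11976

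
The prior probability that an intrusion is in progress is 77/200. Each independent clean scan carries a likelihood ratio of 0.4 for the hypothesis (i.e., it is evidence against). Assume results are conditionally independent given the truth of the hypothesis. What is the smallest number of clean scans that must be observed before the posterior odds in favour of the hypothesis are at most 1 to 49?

4

Prior odds = 0.385/0.615 = 77/123.
Likelihood ratio per clean scan = 0.4.
Target odds = 1/49.
Need (77/123) × 0.4ⁿ ≤ 1/49, i.e. 0.4ⁿ ≤ 123/3773.
0.4³ = 0.064 is still above 123/3773 but 0.4⁴ = 0.0256 is at or below it, so n = 4.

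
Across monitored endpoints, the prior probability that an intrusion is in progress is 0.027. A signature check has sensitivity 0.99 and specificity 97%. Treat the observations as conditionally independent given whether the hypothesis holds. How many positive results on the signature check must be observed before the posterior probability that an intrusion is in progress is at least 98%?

3

Prior odds = 0.027/0.973 = 27/973.
False-positive rate = 1 − 0.97 = 0.03; likelihood ratio of a positive = 0.99/0.03 = 33.
Target odds: 0.98 ÷ 0.02 = 49.
Require 33ⁿ ≥ 49 ÷ (27/973) = 47677/27.
33² = 1089 falls short of 47677/27 but 33³ = 35937 reaches it, so n = 3.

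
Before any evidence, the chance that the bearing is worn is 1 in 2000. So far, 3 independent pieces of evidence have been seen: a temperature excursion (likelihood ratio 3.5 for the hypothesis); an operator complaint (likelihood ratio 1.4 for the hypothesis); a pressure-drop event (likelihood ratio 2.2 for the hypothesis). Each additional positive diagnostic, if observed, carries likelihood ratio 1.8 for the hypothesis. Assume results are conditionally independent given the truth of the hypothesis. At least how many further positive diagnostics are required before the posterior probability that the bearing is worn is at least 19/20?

14

Prior odds = 0.0005/0.9995 = 1/1999.
Combined Bayes factor of the evidence already in hand = 3.5 × 1.4 × 2.2 = 10.78.
Odds after that evidence = (1/1999) × 10.78 = 539/99950.
Target odds = 0.95/0.05 = 19.
Need 1.8ⁿ ≥ 19 ÷ (539/99950) = 1899050/539.
1.8¹³ ≈2082.3 falls short of 1899050/539 but 1.8¹⁴ ≈3748.13 reaches it, so n = 14.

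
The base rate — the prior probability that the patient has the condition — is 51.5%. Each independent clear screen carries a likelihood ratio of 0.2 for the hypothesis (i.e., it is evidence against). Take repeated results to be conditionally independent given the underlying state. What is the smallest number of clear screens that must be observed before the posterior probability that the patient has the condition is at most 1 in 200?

4

Prior odds: 0.515 ÷ 0.485 = 103/97.
Likelihood ratio per clear screen = 0.2.
Target odds: 0.005 ÷ 0.995 = 1/199.
Require 0.2ⁿ ≤ 1/199 ÷ (103/97) = 97/20497.
0.2³ = 0.008 is still above 97/20497 but 0.2⁴ = 0.0016 is at or below it, so n = 4.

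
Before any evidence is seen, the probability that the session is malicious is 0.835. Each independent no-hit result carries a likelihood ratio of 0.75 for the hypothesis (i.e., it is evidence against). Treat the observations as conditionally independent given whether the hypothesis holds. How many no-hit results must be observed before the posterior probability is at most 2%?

20

Prior odds: 0.835 ÷ 0.165 = 167/33.
Likelihood ratio per no-hit result = 0.75.
Target posterior odds = 0.02/0.98 = 1/49.
Require 0.75ⁿ ≤ 1/49 ÷ (167/33) = 33/8183.
0.75¹⁹ ≈0.00422828 is still above 33/8183 but 0.75²⁰ ≈0.00317121 is at or below it, so n = 20.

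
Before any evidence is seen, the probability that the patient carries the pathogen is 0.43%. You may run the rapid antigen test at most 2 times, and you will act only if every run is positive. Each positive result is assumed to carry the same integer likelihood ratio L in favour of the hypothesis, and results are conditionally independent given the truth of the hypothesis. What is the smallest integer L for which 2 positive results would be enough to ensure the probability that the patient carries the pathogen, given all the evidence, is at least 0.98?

Prior odds = 0.0043/0.9957 = 43/9957.
Target odds = 0.98/0.02 = 49.
Need L² ≥ 49 ÷ (43/9957) = 487893/43.
106² = 11236 < 487893/43 ≤ 11449 = 107², so L = 107.

107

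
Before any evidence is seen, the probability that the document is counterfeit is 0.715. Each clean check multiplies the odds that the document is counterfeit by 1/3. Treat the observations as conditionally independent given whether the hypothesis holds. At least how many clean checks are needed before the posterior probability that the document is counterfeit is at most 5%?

4

Prior odds = 0.715/0.285 = 143/57.
Likelihood ratio per clean check = 1/3.
Target posterior odds = 0.05/0.95 = 1/19.
Require (1/3)ⁿ ≤ 1/19 ÷ (143/57) = 3/143.
(1/3)³ = 1/27 is still above 3/143 but (1/3)⁴ = 1/81 is at or below it, so n = 4.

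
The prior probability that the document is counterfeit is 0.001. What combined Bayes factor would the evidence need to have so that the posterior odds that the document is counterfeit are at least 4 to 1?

Prior odds = 0.001/0.999 = 1/999.
Target odds = 4.
Required Bayes factor = 4 ÷ (1/999) = 3996.

3996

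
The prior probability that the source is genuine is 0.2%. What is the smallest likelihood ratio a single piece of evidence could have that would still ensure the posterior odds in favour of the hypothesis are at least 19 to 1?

Prior odds = 0.002/0.998 = 1/499.
Target odds = 19.
Required Bayes factor = 19 ÷ (1/499) = 9481.

9481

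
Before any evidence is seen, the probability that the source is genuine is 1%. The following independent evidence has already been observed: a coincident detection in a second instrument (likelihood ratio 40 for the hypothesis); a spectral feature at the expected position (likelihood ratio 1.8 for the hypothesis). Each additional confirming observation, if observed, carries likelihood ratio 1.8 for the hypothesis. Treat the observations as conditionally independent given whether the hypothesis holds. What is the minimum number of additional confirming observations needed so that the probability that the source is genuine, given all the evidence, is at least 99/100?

9

Prior odds = 0.01/0.99 = 1/99.
Combined Bayes factor of the evidence already in hand = 40 × 1.8 = 72.
Odds after that evidence = (1/99) × 72 = 8/11.
Target odds = 0.99/0.01 = 99.
Need 1.8ⁿ ≥ 99 ÷ (8/11) = 136.125.
1.8⁸ = 43046721/390625 falls short of 136.125 but 1.8⁹ = 387420489/1953125 reaches it, so n = 9.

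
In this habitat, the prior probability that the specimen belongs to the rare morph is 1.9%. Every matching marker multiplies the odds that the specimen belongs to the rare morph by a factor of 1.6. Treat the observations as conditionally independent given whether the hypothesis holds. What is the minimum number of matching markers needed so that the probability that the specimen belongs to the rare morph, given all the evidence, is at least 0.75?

Prior odds: 0.019 ÷ 0.981 = 19/981.
Likelihood ratio per matching marker = 1.6.
Target odds: 0.75 ÷ 0.25 = 3.
Require 1.6ⁿ ≥ 3 ÷ (19/981) = 2943/19.
1.6¹⁰ ≈109.951 falls short of 2943/19 but 1.6¹¹ ≈175.922 reaches it, so n = 11.

11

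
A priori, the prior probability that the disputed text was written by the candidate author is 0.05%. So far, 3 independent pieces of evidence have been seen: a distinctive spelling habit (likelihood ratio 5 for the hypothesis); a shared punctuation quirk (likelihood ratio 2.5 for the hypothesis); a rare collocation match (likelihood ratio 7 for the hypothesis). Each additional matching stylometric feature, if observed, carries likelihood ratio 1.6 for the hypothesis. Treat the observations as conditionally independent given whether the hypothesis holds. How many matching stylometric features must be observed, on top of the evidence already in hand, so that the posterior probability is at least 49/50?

Prior odds = 0.0005/0.9995 = 1/1999.
Combined Bayes factor of the evidence already in hand = 5 × 2.5 × 7 = 87.5.
Odds after that evidence = (1/1999) × 87.5 = 175/3998.
Target odds = 0.98/0.02 = 49.
Need 1.6ⁿ ≥ 49 ÷ (175/3998) = 1119.44.
1.6¹⁴ ≈720.576 falls short of 1119.44 but 1.6¹⁵ ≈1152.92 reaches it, so n = 15.

15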